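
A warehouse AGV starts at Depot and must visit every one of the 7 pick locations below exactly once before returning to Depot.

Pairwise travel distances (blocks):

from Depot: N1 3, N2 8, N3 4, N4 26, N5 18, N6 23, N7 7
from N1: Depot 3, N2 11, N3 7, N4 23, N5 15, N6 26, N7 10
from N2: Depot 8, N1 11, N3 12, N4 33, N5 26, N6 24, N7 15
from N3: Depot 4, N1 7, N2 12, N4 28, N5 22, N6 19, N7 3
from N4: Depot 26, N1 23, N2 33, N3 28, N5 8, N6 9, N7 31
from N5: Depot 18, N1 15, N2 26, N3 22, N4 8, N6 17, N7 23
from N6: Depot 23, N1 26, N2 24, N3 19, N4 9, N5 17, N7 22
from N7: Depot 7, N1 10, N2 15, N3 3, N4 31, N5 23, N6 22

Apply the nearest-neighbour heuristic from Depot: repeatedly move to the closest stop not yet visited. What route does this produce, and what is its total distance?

Total distance 87 blocks via the nearest-neighbour route Depot → N1 → N3 → N7 → N2 → N6 → N4 → N5 → Depot.

At Depot the remaining stops are N1 3, N3 4, N7 7, N2 8, N5 18, N6 23, N4 26; go to N1.
At N1 the remaining stops are N3 7, N7 10, N2 11, N5 15, N4 23, N6 26; go to N3.
At N3 the remaining stops are N7 3, N2 12, N6 19, N5 22, N4 28; go to N7.
At N7 the remaining stops are N2 15, N6 22, N5 23, N4 31; go to N2.
At N2 the remaining stops are N6 24, N5 26, N4 33; go to N6.
At N6 the remaining stops are N4 9, N5 17; go to N4.
At N4 the remaining stops are N5 8; go to N5.
Return N5→Depot: 18.
Total = 3 + 7 + 3 + 15 + 24 + 9 + 8 + 18 = 87.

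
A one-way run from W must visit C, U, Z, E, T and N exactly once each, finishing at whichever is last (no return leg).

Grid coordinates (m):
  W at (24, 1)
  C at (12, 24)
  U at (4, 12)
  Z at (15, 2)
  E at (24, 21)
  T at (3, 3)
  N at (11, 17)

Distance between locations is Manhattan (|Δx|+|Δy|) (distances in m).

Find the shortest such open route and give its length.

There are 6! = 720 possible orderings.
W→C→U→Z→E→T→N: 35+20+21+28+39+22 = 165
W→C→U→Z→E→N→T: 35+20+21+28+17+22 = 143
W→C→U→Z→T→E→N: 35+20+21+13+39+17 = 145
W→C→U→Z→T→N→E: 35+20+21+13+22+17 = 128
W→C→U→Z→N→E→T: 35+20+21+19+17+39 = 151
W→C→U→Z→N→T→E: 35+20+21+19+22+39 = 156
W→C→U→E→Z→T→N: 35+20+29+28+13+22 = 147
W→C→U→E→Z→N→T: 35+20+29+28+19+22 = 153
… (712 more)
W→Z→T→U→N→C→E: 10+13+10+12+8+15 = 68  ← best
The minimum is 68.
One shortest path: W → Z → T → U → N → C → E.

Minimum one-way distance = 68 m.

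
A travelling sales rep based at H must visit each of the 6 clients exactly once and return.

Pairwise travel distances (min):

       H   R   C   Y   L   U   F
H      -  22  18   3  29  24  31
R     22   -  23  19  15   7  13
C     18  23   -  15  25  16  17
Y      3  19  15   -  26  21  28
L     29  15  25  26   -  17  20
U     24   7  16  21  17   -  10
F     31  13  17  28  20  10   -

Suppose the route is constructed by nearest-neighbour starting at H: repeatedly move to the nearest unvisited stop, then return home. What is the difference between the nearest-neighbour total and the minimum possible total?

Excess over optimum: 7 min.

H: Y=3, C=18, R=22, U=24, L=29, F=31 ⇒ Y
Y: C=15, R=19, U=21, L=26, F=28 ⇒ C
C: U=16, F=17, R=23, L=25 ⇒ U
U: R=7, F=10, L=17 ⇒ R
R: F=13, L=15 ⇒ F
F: L=20 ⇒ L
NN route H → Y → C → U → R → F → L → H costs 103.
Optimal: H → C → F → U → R → L → Y → H costs 96 (by enumerating all 360 distinct tours).
Excess = 103 − 96 = 7.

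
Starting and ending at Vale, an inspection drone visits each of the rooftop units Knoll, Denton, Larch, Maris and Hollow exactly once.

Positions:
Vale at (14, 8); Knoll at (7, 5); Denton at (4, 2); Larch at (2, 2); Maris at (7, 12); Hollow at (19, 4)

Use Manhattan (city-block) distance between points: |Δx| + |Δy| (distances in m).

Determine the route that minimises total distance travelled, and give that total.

There are 60 distinct closed tours to check (reversals are equivalent).
Vale → Knoll → Denton → Larch → Maris → Hollow → Vale: 10+6+2+15+20+9 = 62
Vale → Knoll → Denton → Larch → Hollow → Maris → Vale: 10+6+2+19+20+11 = 68
Vale → Knoll → Denton → Maris → Larch → Hollow → Vale: 10+6+13+15+19+9 = 72
Vale → Knoll → Denton → Maris → Hollow → Larch → Vale: 10+6+13+20+19+18 = 86
Vale → Knoll → Denton → Hollow → Larch → Maris → Vale: 10+6+17+19+15+11 = 78
Vale → Knoll → Denton → Hollow → Maris → Larch → Vale: 10+6+17+20+15+18 = 86
Vale → Knoll → Larch → Denton → Maris → Hollow → Vale: 10+8+2+13+20+9 = 62
Vale → Knoll → Larch → Denton → Hollow → Maris → Vale: 10+8+2+17+20+11 = 68
Vale → Knoll → Larch → Maris → Denton → Hollow → Vale: 10+8+15+13+17+9 = 72
Vale → Knoll → Larch → Maris → Hollow → Denton → Vale: 10+8+15+20+17+16 = 86
Vale → Knoll → Larch → Hollow → Denton → Maris → Vale: 10+8+19+17+13+11 = 78
Vale → Knoll → Larch → Hollow → Maris → Denton → Vale: 10+8+19+20+13+16 = 86
Vale → Knoll → Maris → Denton → Larch → Hollow → Vale: 10+7+13+2+19+9 = 60
Vale → Knoll → Maris → Denton → Hollow → Larch → Vale: 10+7+13+17+19+18 = 84
… (46 more)
Vale → Maris → Knoll → Denton → Larch → Hollow → Vale: 11+7+6+2+19+9 = 54  ← best
The minimum is 54.
One optimal route: Vale → Maris → Knoll → Denton → Larch → Hollow → Vale (or its reverse).

Minimum total distance: 54 m.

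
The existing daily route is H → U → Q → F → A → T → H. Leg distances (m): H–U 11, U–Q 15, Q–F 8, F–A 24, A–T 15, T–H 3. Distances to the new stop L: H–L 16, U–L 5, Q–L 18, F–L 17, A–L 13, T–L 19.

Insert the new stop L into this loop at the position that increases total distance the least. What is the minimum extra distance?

Adding 6 m by placing L on the F–A leg.

Insertion cost between consecutive stops i–j is d(i,L) + d(L,j) − d(i,j):
  between H and U: 16 + 5 − 11 = 10
  between U and Q: 5 + 18 − 15 = 8
  between Q and F: 18 + 17 − 8 = 27
  between F and A: 17 + 13 − 24 = 6
  between A and T: 13 + 19 − 15 = 17
  between T and H: 19 + 16 − 3 = 32
Cheapest insertion is between F and A, adding 6.
New total = 76 + 6 = 82.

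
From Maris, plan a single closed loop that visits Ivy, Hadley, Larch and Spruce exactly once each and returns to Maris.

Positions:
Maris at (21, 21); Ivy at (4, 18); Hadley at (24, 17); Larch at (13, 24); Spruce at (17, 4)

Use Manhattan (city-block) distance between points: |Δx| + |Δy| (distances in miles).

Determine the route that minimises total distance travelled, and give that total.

There are 12 distinct closed tours to check (reversals are equivalent).
Maris - Ivy - Hadley - Larch - Spruce - Maris: 20+21+18+24+21 = 104
Maris - Ivy - Hadley - Spruce - Larch - Maris: 20+21+20+24+11 = 96
Maris - Ivy - Larch - Hadley - Spruce - Maris: 20+15+18+20+21 = 94
Maris - Ivy - Larch - Spruce - Hadley - Maris: 20+15+24+20+7 = 86
Maris - Ivy - Spruce - Hadley - Larch - Maris: 20+27+20+18+11 = 96
Maris - Ivy - Spruce - Larch - Hadley - Maris: 20+27+24+18+7 = 96
Maris - Hadley - Ivy - Larch - Spruce - Maris: 7+21+15+24+21 = 88
Maris - Hadley - Ivy - Spruce - Larch - Maris: 7+21+27+24+11 = 90
Maris - Hadley - Larch - Ivy - Spruce - Maris: 7+18+15+27+21 = 88
Maris - Hadley - Spruce - Ivy - Larch - Maris: 7+20+27+15+11 = 80
Maris - Larch - Ivy - Hadley - Spruce - Maris: 11+15+21+20+21 = 88
Maris - Larch - Hadley - Ivy - Spruce - Maris: 11+18+21+27+21 = 98
The minimum is 80.
One optimal route: Maris → Hadley → Spruce → Ivy → Larch → Maris (or its reverse).

Shortest round trip = 80 miles.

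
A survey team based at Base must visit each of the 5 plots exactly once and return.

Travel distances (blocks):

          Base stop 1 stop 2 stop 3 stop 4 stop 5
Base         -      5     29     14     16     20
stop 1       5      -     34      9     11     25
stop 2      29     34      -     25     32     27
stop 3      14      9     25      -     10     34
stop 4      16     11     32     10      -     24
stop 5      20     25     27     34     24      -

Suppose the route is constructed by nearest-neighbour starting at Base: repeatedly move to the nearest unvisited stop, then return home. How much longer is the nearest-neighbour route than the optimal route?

6 blocks longer than the optimal tour.

Base: stop 1=5, stop 3=14, stop 4=16, stop 5=20, stop 2=29 ⇒ stop 1
stop 1: stop 3=9, stop 4=11, stop 5=25, stop 2=34 ⇒ stop 3
stop 3: stop 4=10, stop 2=25, stop 5=34 ⇒ stop 4
stop 4: stop 5=24, stop 2=32 ⇒ stop 5
stop 5: stop 2=27 ⇒ stop 2
NN route Base → stop 1 → stop 3 → stop 4 → stop 5 → stop 2 → Base costs 104.
Optimal: Base → stop 1 → stop 4 → stop 3 → stop 2 → stop 5 → Base costs 98 (by enumerating all 60 distinct tours).
Excess = 104 − 98 = 6.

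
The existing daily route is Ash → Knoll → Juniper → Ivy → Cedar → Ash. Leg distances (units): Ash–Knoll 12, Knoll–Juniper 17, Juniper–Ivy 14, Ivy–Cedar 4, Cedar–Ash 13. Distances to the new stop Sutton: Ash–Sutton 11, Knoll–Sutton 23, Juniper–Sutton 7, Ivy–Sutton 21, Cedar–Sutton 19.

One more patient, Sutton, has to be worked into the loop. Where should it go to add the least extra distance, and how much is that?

Insertion cost between consecutive stops i–j is d(i,Sutton) + d(Sutton,j) − d(i,j):
  between Ash and Knoll: 11 + 23 − 12 = 22
  between Knoll and Juniper: 23 + 7 − 17 = 13
  between Juniper and Ivy: 7 + 21 − 14 = 14
  between Ivy and Cedar: 21 + 19 − 4 = 36
  between Cedar and Ash: 19 + 11 − 13 = 17
Cheapest insertion is between Knoll and Juniper, adding 13.
New total = 60 + 13 = 73.

Minimum extra distance: 13, inserting Sutton between Knoll and Juniper.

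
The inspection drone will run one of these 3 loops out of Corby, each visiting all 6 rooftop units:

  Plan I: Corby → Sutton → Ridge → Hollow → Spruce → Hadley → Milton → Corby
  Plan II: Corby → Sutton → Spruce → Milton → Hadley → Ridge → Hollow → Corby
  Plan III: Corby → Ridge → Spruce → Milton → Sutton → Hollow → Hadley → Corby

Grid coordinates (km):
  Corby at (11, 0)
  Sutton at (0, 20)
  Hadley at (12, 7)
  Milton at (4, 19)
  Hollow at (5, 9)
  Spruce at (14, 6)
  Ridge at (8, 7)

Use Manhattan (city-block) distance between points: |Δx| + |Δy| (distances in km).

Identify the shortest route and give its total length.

Plan I: 31 + 21 + 5 + 12 + 3 + 20 + 26 = 118
Plan II: 31 + 28 + 23 + 20 + 4 + 5 + 15 = 126
Plan III: 10 + 7 + 23 + 5 + 16 + 9 + 8 = 78

78 km — Plan III is the shortest.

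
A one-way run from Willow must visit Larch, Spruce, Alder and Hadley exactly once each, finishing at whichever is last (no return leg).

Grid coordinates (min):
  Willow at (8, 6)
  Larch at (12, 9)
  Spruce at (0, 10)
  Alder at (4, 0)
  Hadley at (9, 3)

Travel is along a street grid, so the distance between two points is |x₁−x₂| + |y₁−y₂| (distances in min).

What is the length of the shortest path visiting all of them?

There are 4! = 24 possible orderings.
Willow → Larch → Spruce → Alder → Hadley: 7+13+14+8 = 42
Willow → Larch → Spruce → Hadley → Alder: 7+13+16+8 = 44
Willow → Larch → Alder → Spruce → Hadley: 7+17+14+16 = 54
Willow → Larch → Alder → Hadley → Spruce: 7+17+8+16 = 48
Willow → Larch → Hadley → Spruce → Alder: 7+9+16+14 = 46
Willow → Larch → Hadley → Alder → Spruce: 7+9+8+14 = 38
Willow → Spruce → Larch → Alder → Hadley: 12+13+17+8 = 50
Willow → Spruce → Larch → Hadley → Alder: 12+13+9+8 = 42
Willow → Spruce → Alder → Larch → Hadley: 12+14+17+9 = 52
Willow → Spruce → Alder → Hadley → Larch: 12+14+8+9 = 43
Willow → Spruce → Hadley → Larch → Alder: 12+16+9+17 = 54
Willow → Spruce → Hadley → Alder → Larch: 12+16+8+17 = 53
Willow → Alder → Larch → Spruce → Hadley: 10+17+13+16 = 56
Willow → Alder → Larch → Hadley → Spruce: 10+17+9+16 = 52
… (10 more)
The minimum is 38.
One shortest path: Willow → Larch → Hadley → Alder → Spruce.

Minimum one-way distance = 38 min.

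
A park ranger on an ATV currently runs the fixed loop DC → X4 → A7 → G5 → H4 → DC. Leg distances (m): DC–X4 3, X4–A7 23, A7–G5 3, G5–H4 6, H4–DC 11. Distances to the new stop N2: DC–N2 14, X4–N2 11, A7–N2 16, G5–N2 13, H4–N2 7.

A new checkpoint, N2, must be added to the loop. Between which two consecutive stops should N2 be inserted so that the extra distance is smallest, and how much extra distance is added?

Insertion cost between consecutive stops i–j is d(i,N2) + d(N2,j) − d(i,j):
  between DC and X4: 14 + 11 − 3 = 22
  between X4 and A7: 11 + 16 − 23 = 4
  between A7 and G5: 16 + 13 − 3 = 26
  between G5 and H4: 13 + 7 − 6 = 14
  between H4 and DC: 7 + 14 − 11 = 10
Cheapest insertion is between X4 and A7, adding 4.
New total = 46 + 4 = 50.

+4 m — insert N2 between X4 and A7.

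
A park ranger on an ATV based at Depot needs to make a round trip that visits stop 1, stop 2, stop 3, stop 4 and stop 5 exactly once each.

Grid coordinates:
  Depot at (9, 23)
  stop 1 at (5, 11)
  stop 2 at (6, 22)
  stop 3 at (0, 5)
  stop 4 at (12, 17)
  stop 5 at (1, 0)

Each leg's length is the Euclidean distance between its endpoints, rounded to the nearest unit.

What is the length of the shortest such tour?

With 5 stops there are 5!/2 = 60 distinct round trips (a route and its reverse cost the same).
Depot-stop 1-stop 2-stop 3-stop 4-stop 5-Depot: 13+11+18+17+20+24 = 103
Depot-stop 1-stop 2-stop 3-stop 5-stop 4-Depot: 13+11+18+5+20+7 = 74
Depot-stop 1-stop 2-stop 4-stop 3-stop 5-Depot: 13+11+8+17+5+24 = 78
Depot-stop 1-stop 2-stop 4-stop 5-stop 3-Depot: 13+11+8+20+5+20 = 77
Depot-stop 1-stop 2-stop 5-stop 3-stop 4-Depot: 13+11+23+5+17+7 = 76
Depot-stop 1-stop 2-stop 5-stop 4-stop 3-Depot: 13+11+23+20+17+20 = 104
Depot-stop 1-stop 3-stop 2-stop 4-stop 5-Depot: 13+8+18+8+20+24 = 91
Depot-stop 1-stop 3-stop 2-stop 5-stop 4-Depot: 13+8+18+23+20+7 = 89
Depot-stop 1-stop 3-stop 4-stop 2-stop 5-Depot: 13+8+17+8+23+24 = 93
Depot-stop 1-stop 3-stop 4-stop 5-stop 2-Depot: 13+8+17+20+23+3 = 84
Depot-stop 1-stop 3-stop 5-stop 2-stop 4-Depot: 13+8+5+23+8+7 = 64
Depot-stop 1-stop 3-stop 5-stop 4-stop 2-Depot: 13+8+5+20+8+3 = 57
Depot-stop 1-stop 4-stop 2-stop 3-stop 5-Depot: 13+9+8+18+5+24 = 77
Depot-stop 1-stop 4-stop 2-stop 5-stop 3-Depot: 13+9+8+23+5+20 = 78
… (46 more)
Depot-stop 2-stop 1-stop 3-stop 5-stop 4-Depot: 3+11+8+5+20+7 = 54  ← best
The minimum is 54.
One optimal route: Depot → stop 2 → stop 1 → stop 3 → stop 5 → stop 4 → Depot (or its reverse).

Shortest round trip = 54.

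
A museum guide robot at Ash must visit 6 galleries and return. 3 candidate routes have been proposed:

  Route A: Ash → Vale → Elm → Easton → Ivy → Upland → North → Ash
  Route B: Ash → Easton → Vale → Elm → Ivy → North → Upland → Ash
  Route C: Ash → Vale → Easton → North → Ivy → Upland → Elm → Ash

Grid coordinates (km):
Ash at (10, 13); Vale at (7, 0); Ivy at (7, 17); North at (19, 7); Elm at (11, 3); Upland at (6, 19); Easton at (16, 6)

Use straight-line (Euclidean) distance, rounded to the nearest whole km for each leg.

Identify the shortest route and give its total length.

Route A: 13 + 5 + 6 + 14 + 2 + 18 + 11 = 69
Route B: 9 + 11 + 5 + 15 + 16 + 18 + 7 = 81
Route C: 13 + 11 + 3 + 16 + 2 + 17 + 10 = 72

69 km — Route A is the shortest.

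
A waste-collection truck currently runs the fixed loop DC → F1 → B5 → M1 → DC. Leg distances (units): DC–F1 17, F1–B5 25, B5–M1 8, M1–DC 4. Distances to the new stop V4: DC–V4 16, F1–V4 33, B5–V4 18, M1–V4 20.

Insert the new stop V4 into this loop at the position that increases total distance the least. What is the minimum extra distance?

Insertion cost between consecutive stops i–j is d(i,V4) + d(V4,j) − d(i,j):
  between DC and F1: 16 + 33 − 17 = 32
  between F1 and B5: 33 + 18 − 25 = 26
  between B5 and M1: 18 + 20 − 8 = 30
  between M1 and DC: 20 + 16 − 4 = 32
Cheapest insertion is between F1 and B5, adding 26.
New total = 54 + 26 = 80.

+26 — insert V4 between F1 and B5.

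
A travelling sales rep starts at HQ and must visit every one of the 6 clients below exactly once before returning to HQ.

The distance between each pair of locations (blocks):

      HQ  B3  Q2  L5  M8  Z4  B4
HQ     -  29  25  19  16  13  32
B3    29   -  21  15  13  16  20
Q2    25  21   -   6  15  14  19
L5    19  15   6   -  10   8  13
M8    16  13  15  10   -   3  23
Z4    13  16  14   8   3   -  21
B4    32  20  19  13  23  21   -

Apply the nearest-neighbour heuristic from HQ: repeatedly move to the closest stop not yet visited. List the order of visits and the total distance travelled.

Total distance 100 blocks via the nearest-neighbour route HQ → Z4 → M8 → L5 → Q2 → B4 → B3 → HQ.

From HQ: distances to unvisited — Z4=13, M8=16, L5=19, Q2=25, B3=29, B4=32. Nearest is Z4 (13).
From Z4: distances to unvisited — M8=3, L5=8, Q2=14, B3=16, B4=21. Nearest is M8 (3).
From M8: distances to unvisited — L5=10, B3=13, Q2=15, B4=23. Nearest is L5 (10).
From L5: distances to unvisited — Q2=6, B4=13, B3=15. Nearest is Q2 (6).
From Q2: distances to unvisited — B4=19, B3=21. Nearest is B4 (19).
From B4: distances to unvisited — B3=20. Nearest is B3 (20).
Return B3→HQ: 29.
Total = 13 + 3 + 10 + 6 + 19 + 20 + 29 = 100.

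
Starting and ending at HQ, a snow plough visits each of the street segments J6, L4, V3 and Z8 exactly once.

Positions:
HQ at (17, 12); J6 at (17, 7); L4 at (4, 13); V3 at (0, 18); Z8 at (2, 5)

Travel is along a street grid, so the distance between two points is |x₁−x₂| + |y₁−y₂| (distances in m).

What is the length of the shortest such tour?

HQ→J6→L4→V3→Z8→HQ: 5+19+9+15+22 = 70
HQ→J6→L4→Z8→V3→HQ: 5+19+10+15+23 = 72
HQ→J6→V3→L4→Z8→HQ: 5+28+9+10+22 = 74
HQ→J6→V3→Z8→L4→HQ: 5+28+15+10+14 = 72
HQ→J6→Z8→L4→V3→HQ: 5+17+10+9+23 = 64
HQ→J6→Z8→V3→L4→HQ: 5+17+15+9+14 = 60
HQ→L4→J6→V3→Z8→HQ: 14+19+28+15+22 = 98
HQ→L4→J6→Z8→V3→HQ: 14+19+17+15+23 = 88
HQ→L4→V3→J6→Z8→HQ: 14+9+28+17+22 = 90
HQ→L4→Z8→J6→V3→HQ: 14+10+17+28+23 = 92
HQ→V3→J6→L4→Z8→HQ: 23+28+19+10+22 = 102
HQ→V3→L4→J6→Z8→HQ: 23+9+19+17+22 = 90
The minimum is 60.
One optimal route: HQ → J6 → Z8 → V3 → L4 → HQ (or its reverse).

Minimum total distance: 60 m.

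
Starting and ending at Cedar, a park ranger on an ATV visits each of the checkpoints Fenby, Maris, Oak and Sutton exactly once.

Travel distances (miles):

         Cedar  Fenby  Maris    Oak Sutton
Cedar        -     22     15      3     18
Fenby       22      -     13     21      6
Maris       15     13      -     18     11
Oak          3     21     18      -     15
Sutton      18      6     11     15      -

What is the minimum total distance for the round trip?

There are 12 distinct closed tours to check (reversals are equivalent).
Cedar → Fenby → Maris → Oak → Sutton → Cedar: 22+13+18+15+18 = 86
Cedar → Fenby → Maris → Sutton → Oak → Cedar: 22+13+11+15+3 = 64
Cedar → Fenby → Oak → Maris → Sutton → Cedar: 22+21+18+11+18 = 90
Cedar → Fenby → Oak → Sutton → Maris → Cedar: 22+21+15+11+15 = 84
Cedar → Fenby → Sutton → Maris → Oak → Cedar: 22+6+11+18+3 = 60
Cedar → Fenby → Sutton → Oak → Maris → Cedar: 22+6+15+18+15 = 76
Cedar → Maris → Fenby → Oak → Sutton → Cedar: 15+13+21+15+18 = 82
Cedar → Maris → Fenby → Sutton → Oak → Cedar: 15+13+6+15+3 = 52
Cedar → Maris → Oak → Fenby → Sutton → Cedar: 15+18+21+6+18 = 78
Cedar → Maris → Sutton → Fenby → Oak → Cedar: 15+11+6+21+3 = 56
Cedar → Oak → Fenby → Maris → Sutton → Cedar: 3+21+13+11+18 = 66
Cedar → Oak → Maris → Fenby → Sutton → Cedar: 3+18+13+6+18 = 58
The minimum is 52.
One optimal route: Cedar → Maris → Fenby → Sutton → Oak → Cedar (or its reverse).

Shortest round trip = 52 miles.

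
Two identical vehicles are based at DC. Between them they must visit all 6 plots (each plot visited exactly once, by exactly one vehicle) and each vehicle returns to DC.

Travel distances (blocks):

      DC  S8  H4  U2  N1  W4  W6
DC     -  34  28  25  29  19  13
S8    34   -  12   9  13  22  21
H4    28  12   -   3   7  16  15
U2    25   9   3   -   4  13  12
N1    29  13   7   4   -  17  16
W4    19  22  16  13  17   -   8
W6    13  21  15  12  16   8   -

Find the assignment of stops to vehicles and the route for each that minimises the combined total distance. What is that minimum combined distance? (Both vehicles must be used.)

Minimum combined distance: 115 blocks.

Check every non-empty split of the stops between the two vehicles; for each half take its own optimal tour:
  {S8} + {H4, U2, N1, W4, W6}: 68 + 71 = 139
  {H4} + {S8, U2, N1, W4, W6}: 56 + 83 = 139
  {S8, H4} + {U2, N1, W4, W6}: 74 + 65 = 139
  {U2} + {S8, H4, N1, W4, W6}: 50 + 89 = 139
  {S8, U2} + {H4, N1, W4, W6}: 68 + 71 = 139
  {H4, U2} + {S8, N1, W4, W6}: 56 + 83 = 139
  … (31 splits in total)
  {S8, H4, U2, N1, W4} + {W6}: 89 + 26 = 115  ← best
Best: vehicle 1 DC → S8 → H4 → U2 → N1 → W4 → DC = 89; vehicle 2 DC → W6 → DC = 26; combined 115.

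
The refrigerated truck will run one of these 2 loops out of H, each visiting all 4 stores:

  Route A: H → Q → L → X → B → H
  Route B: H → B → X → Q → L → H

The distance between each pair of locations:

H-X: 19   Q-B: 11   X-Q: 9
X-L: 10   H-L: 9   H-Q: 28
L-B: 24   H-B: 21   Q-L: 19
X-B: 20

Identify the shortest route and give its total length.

Route A: 28 + 19 + 10 + 20 + 21 = 98
Route B: 21 + 20 + 9 + 19 + 9 = 78

Shortest is Route B, total 78.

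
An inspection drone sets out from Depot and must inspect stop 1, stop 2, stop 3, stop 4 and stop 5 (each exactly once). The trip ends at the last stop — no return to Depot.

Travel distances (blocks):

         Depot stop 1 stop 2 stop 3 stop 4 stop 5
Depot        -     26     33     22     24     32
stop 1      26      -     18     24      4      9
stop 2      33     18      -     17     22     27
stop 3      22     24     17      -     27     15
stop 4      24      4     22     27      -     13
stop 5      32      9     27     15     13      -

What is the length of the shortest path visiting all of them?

69 blocks — the minimum one-way total.

There are 5! = 120 possible orderings.
Depot→stop 1→stop 2→stop 3→stop 4→stop 5: 26+18+17+27+13 = 101
Depot→stop 1→stop 2→stop 3→stop 5→stop 4: 26+18+17+15+13 = 89
Depot→stop 1→stop 2→stop 4→stop 3→stop 5: 26+18+22+27+15 = 108
Depot→stop 1→stop 2→stop 4→stop 5→stop 3: 26+18+22+13+15 = 94
Depot→stop 1→stop 2→stop 5→stop 3→stop 4: 26+18+27+15+27 = 113
Depot→stop 1→stop 2→stop 5→stop 4→stop 3: 26+18+27+13+27 = 111
Depot→stop 1→stop 3→stop 2→stop 4→stop 5: 26+24+17+22+13 = 102
Depot→stop 1→stop 3→stop 2→stop 5→stop 4: 26+24+17+27+13 = 107
Depot→stop 1→stop 3→stop 4→stop 2→stop 5: 26+24+27+22+27 = 126
Depot→stop 1→stop 3→stop 4→stop 5→stop 2: 26+24+27+13+27 = 117
Depot→stop 1→stop 3→stop 5→stop 2→stop 4: 26+24+15+27+22 = 114
Depot→stop 1→stop 3→stop 5→stop 4→stop 2: 26+24+15+13+22 = 100
Depot→stop 1→stop 4→stop 2→stop 3→stop 5: 26+4+22+17+15 = 84
Depot→stop 1→stop 4→stop 2→stop 5→stop 3: 26+4+22+27+15 = 94
… (106 more)
Depot→stop 4→stop 1→stop 5→stop 3→stop 2: 24+4+9+15+17 = 69  ← best
The minimum is 69.
One shortest path: Depot → stop 4 → stop 1 → stop 5 → stop 3 → stop 2.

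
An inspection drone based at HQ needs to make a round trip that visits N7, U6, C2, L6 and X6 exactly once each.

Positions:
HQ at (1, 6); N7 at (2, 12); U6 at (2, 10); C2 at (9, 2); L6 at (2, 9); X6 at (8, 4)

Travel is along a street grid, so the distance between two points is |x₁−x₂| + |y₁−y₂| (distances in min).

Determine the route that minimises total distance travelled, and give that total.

With 5 stops there are 5!/2 = 60 distinct round trips (a route and its reverse cost the same).
HQ - N7 - U6 - C2 - L6 - X6 - HQ: 7+2+15+14+11+9 = 58
HQ - N7 - U6 - C2 - X6 - L6 - HQ: 7+2+15+3+11+4 = 42
HQ - N7 - U6 - L6 - C2 - X6 - HQ: 7+2+1+14+3+9 = 36
HQ - N7 - U6 - L6 - X6 - C2 - HQ: 7+2+1+11+3+12 = 36
HQ - N7 - U6 - X6 - C2 - L6 - HQ: 7+2+12+3+14+4 = 42
HQ - N7 - U6 - X6 - L6 - C2 - HQ: 7+2+12+11+14+12 = 58
HQ - N7 - C2 - U6 - L6 - X6 - HQ: 7+17+15+1+11+9 = 60
HQ - N7 - C2 - U6 - X6 - L6 - HQ: 7+17+15+12+11+4 = 66
HQ - N7 - C2 - L6 - U6 - X6 - HQ: 7+17+14+1+12+9 = 60
HQ - N7 - C2 - L6 - X6 - U6 - HQ: 7+17+14+11+12+5 = 66
HQ - N7 - C2 - X6 - U6 - L6 - HQ: 7+17+3+12+1+4 = 44
HQ - N7 - C2 - X6 - L6 - U6 - HQ: 7+17+3+11+1+5 = 44
HQ - N7 - L6 - U6 - C2 - X6 - HQ: 7+3+1+15+3+9 = 38
HQ - N7 - L6 - U6 - X6 - C2 - HQ: 7+3+1+12+3+12 = 38
… (46 more)
The minimum is 36.
One optimal route: HQ → N7 → U6 → L6 → C2 → X6 → HQ (or its reverse).

Minimum total distance: 36 min.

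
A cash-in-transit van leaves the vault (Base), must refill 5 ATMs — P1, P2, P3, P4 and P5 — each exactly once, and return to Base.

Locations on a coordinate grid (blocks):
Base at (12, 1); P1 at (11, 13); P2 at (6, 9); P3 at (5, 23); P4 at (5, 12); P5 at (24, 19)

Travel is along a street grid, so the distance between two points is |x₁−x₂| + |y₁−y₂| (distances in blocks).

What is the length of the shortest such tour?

There are 60 distinct closed tours to check (reversals are equivalent).
Base-P1-P2-P3-P4-P5-Base: 13+9+15+11+26+30 = 104
Base-P1-P2-P3-P5-P4-Base: 13+9+15+23+26+18 = 104
Base-P1-P2-P4-P3-P5-Base: 13+9+4+11+23+30 = 90
Base-P1-P2-P4-P5-P3-Base: 13+9+4+26+23+29 = 104
Base-P1-P2-P5-P3-P4-Base: 13+9+28+23+11+18 = 102
Base-P1-P2-P5-P4-P3-Base: 13+9+28+26+11+29 = 116
Base-P1-P3-P2-P4-P5-Base: 13+16+15+4+26+30 = 104
Base-P1-P3-P2-P5-P4-Base: 13+16+15+28+26+18 = 116
Base-P1-P3-P4-P2-P5-Base: 13+16+11+4+28+30 = 102
Base-P1-P3-P4-P5-P2-Base: 13+16+11+26+28+14 = 108
Base-P1-P3-P5-P2-P4-Base: 13+16+23+28+4+18 = 102
Base-P1-P3-P5-P4-P2-Base: 13+16+23+26+4+14 = 96
Base-P1-P4-P2-P3-P5-Base: 13+7+4+15+23+30 = 92
Base-P1-P4-P2-P5-P3-Base: 13+7+4+28+23+29 = 104
… (46 more)
Base-P1-P5-P3-P4-P2-Base: 13+19+23+11+4+14 = 84  ← best
The minimum is 84.
One optimal route: Base → P1 → P5 → P3 → P4 → P2 → Base (or its reverse).

84 blocks — the shortest possible round trip.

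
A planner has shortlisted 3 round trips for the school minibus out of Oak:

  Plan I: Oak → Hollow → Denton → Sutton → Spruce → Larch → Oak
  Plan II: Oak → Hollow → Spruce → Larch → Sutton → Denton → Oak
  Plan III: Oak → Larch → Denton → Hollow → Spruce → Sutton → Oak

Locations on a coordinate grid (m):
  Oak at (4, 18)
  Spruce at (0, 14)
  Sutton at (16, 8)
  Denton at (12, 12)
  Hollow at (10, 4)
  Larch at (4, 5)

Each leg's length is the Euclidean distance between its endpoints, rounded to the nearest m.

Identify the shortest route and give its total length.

Plan I: 15 + 8 + 6 + 17 + 10 + 13 = 69
Plan II: 15 + 14 + 10 + 12 + 6 + 10 = 67
Plan III: 13 + 11 + 8 + 14 + 17 + 16 = 79

67 m — Plan II is the shortest.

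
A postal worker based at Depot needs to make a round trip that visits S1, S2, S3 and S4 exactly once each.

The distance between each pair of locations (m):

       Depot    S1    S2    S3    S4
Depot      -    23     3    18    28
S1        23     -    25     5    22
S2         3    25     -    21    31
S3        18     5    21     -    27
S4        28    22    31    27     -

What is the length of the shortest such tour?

Shortest round trip = 79 m.

There are 12 distinct closed tours to check (reversals are equivalent).
Depot→S1→S2→S3→S4→Depot: 23+25+21+27+28 = 124
Depot→S1→S2→S4→S3→Depot: 23+25+31+27+18 = 124
Depot→S1→S3→S2→S4→Depot: 23+5+21+31+28 = 108
Depot→S1→S3→S4→S2→Depot: 23+5+27+31+3 = 89
Depot→S1→S4→S2→S3→Depot: 23+22+31+21+18 = 115
Depot→S1→S4→S3→S2→Depot: 23+22+27+21+3 = 96
Depot→S2→S1→S3→S4→Depot: 3+25+5+27+28 = 88
Depot→S2→S1→S4→S3→Depot: 3+25+22+27+18 = 95
Depot→S2→S3→S1→S4→Depot: 3+21+5+22+28 = 79
Depot→S2→S4→S1→S3→Depot: 3+31+22+5+18 = 79
Depot→S3→S1→S2→S4→Depot: 18+5+25+31+28 = 107
Depot→S3→S2→S1→S4→Depot: 18+21+25+22+28 = 114
The minimum is 79.
One optimal route: Depot → S2 → S3 → S1 → S4 → Depot (or its reverse).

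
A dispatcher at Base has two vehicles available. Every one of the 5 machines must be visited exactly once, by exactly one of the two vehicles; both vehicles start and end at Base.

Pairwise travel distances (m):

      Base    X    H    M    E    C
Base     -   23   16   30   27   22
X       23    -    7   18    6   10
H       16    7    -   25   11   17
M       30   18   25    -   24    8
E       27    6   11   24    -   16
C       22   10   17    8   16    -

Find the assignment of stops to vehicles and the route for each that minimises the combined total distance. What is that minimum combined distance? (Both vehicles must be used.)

There are 2^4 − 1 = 15 ways to divide the 5 stops into two non-empty groups. For each, the best each vehicle can do is its own shortest tour through its group:
  {X} + {H, M, E, C}: 46 + 81 = 127
  {H} + {X, M, E, C}: 32 + 81 = 113
  {X, H} + {M, E, C}: 46 + 81 = 127
  {M} + {X, H, E, C}: 60 + 65 = 125
  {X, M} + {H, E, C}: 71 + 65 = 136
  {H, M} + {X, E, C}: 71 + 65 = 136
  … (15 splits in total)
Best: vehicle 1 Base → H → Base = 32; vehicle 2 Base → M → C → X → E → Base = 81; combined 113.

Minimum combined distance: 113 m.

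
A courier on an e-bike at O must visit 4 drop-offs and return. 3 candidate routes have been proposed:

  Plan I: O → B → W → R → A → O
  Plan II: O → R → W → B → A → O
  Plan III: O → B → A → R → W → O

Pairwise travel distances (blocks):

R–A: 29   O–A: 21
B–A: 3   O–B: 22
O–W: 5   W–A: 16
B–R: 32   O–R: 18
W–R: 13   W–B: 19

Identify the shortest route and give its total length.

72 blocks — Plan III is the shortest.

Plan I: 22 + 19 + 13 + 29 + 21 = 104
Plan II: 18 + 13 + 19 + 3 + 21 = 74
Plan III: 22 + 3 + 29 + 13 + 5 = 72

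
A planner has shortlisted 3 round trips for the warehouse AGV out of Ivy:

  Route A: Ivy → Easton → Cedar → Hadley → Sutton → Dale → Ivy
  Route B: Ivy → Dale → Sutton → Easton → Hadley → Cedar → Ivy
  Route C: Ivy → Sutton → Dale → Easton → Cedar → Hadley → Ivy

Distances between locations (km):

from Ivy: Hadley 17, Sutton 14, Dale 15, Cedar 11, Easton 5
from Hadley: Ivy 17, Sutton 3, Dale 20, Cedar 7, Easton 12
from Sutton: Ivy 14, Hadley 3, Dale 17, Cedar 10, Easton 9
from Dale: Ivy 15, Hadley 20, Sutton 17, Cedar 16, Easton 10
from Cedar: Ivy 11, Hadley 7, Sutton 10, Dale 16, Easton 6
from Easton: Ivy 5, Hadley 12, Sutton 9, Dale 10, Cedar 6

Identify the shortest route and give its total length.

Route A: 5 + 6 + 7 + 3 + 17 + 15 = 53
Route B: 15 + 17 + 9 + 12 + 7 + 11 = 71
Route C: 14 + 17 + 10 + 6 + 7 + 17 = 71

53 km — Route A is the shortest.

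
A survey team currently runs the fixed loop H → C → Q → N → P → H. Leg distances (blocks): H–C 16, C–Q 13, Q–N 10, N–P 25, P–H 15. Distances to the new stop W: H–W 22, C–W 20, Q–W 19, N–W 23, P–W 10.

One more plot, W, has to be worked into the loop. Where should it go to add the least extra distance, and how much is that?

Minimum extra distance: 8 blocks, inserting W between N and P.

Insertion cost between consecutive stops i–j is d(i,W) + d(W,j) − d(i,j):
  between H and C: 22 + 20 − 16 = 26
  between C and Q: 20 + 19 − 13 = 26
  between Q and N: 19 + 23 − 10 = 32
  between N and P: 23 + 10 − 25 = 8
  between P and H: 10 + 22 − 15 = 17
Cheapest insertion is between N and P, adding 8.
New total = 79 + 8 = 87.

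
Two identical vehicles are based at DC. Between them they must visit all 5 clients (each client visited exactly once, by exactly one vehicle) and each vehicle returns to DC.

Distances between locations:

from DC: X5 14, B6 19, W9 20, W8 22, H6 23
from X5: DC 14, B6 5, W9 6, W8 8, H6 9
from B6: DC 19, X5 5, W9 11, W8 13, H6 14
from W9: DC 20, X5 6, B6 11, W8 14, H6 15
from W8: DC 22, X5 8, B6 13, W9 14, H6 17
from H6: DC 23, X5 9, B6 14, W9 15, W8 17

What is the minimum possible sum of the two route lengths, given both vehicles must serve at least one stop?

Check every non-empty split of the stops between the two vehicles; for each half take its own optimal tour:
  {X5} + {B6, W9, W8, H6}: 28 + 84 = 112
  {B6} + {X5, W9, W8, H6}: 38 + 74 = 112
  {X5, B6} + {W9, W8, H6}: 38 + 74 = 112
  {W9} + {X5, B6, W8, H6}: 40 + 72 = 112
  {X5, W9} + {B6, W8, H6}: 40 + 72 = 112
  {B6, W9} + {X5, W8, H6}: 50 + 62 = 112
  … (15 splits in total)
Best: vehicle 1 DC → X5 → DC = 28; vehicle 2 DC → B6 → W9 → W8 → H6 → DC = 84; combined 112.

Minimum combined distance: 112.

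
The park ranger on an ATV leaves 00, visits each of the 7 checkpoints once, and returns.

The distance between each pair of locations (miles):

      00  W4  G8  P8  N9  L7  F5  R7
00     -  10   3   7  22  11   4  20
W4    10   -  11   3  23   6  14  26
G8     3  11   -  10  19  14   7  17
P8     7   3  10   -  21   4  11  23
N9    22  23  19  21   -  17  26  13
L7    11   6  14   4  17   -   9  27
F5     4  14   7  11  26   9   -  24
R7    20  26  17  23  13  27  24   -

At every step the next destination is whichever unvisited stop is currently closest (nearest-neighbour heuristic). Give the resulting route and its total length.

00 → [G8:3 / F5:4 / P8:7 / W4:10 / L7:11 / R7:20 / N9:22] → G8 (3)
G8 → [F5:7 / P8:10 / W4:11 / L7:14 / R7:17 / N9:19] → F5 (7)
F5 → [L7:9 / P8:11 / W4:14 / R7:24 / N9:26] → L7 (9)
L7 → [P8:4 / W4:6 / N9:17 / R7:27] → P8 (4)
P8 → [W4:3 / N9:21 / R7:23] → W4 (3)
W4 → [N9:23 / R7:26] → N9 (23)
N9 → [R7:13] → R7 (13)
Return R7→00: 20.
Total = 3 + 7 + 9 + 4 + 3 + 23 + 13 + 20 = 82.

82 miles along 00 → G8 → F5 → L7 → P8 → W4 → N9 → R7 → 00.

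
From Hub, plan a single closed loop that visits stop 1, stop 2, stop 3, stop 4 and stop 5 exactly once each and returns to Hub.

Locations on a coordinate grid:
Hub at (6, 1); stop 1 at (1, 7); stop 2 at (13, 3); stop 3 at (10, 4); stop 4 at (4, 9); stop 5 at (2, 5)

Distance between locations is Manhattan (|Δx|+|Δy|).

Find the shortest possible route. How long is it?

There are 60 distinct closed tours to check (reversals are equivalent).
Hub→stop 1→stop 2→stop 3→stop 4→stop 5→Hub: 11+16+4+11+6+8 = 56
Hub→stop 1→stop 2→stop 3→stop 5→stop 4→Hub: 11+16+4+9+6+10 = 56
Hub→stop 1→stop 2→stop 4→stop 3→stop 5→Hub: 11+16+15+11+9+8 = 70
Hub→stop 1→stop 2→stop 4→stop 5→stop 3→Hub: 11+16+15+6+9+7 = 64
Hub→stop 1→stop 2→stop 5→stop 3→stop 4→Hub: 11+16+13+9+11+10 = 70
Hub→stop 1→stop 2→stop 5→stop 4→stop 3→Hub: 11+16+13+6+11+7 = 64
Hub→stop 1→stop 3→stop 2→stop 4→stop 5→Hub: 11+12+4+15+6+8 = 56
Hub→stop 1→stop 3→stop 2→stop 5→stop 4→Hub: 11+12+4+13+6+10 = 56
Hub→stop 1→stop 3→stop 4→stop 2→stop 5→Hub: 11+12+11+15+13+8 = 70
Hub→stop 1→stop 3→stop 4→stop 5→stop 2→Hub: 11+12+11+6+13+9 = 62
Hub→stop 1→stop 3→stop 5→stop 2→stop 4→Hub: 11+12+9+13+15+10 = 70
Hub→stop 1→stop 3→stop 5→stop 4→stop 2→Hub: 11+12+9+6+15+9 = 62
Hub→stop 1→stop 4→stop 2→stop 3→stop 5→Hub: 11+5+15+4+9+8 = 52
Hub→stop 1→stop 4→stop 2→stop 5→stop 3→Hub: 11+5+15+13+9+7 = 60
… (46 more)
Hub→stop 2→stop 3→stop 4→stop 1→stop 5→Hub: 9+4+11+5+3+8 = 40  ← best
The minimum is 40.
One optimal route: Hub → stop 2 → stop 3 → stop 4 → stop 1 → stop 5 → Hub (or its reverse).

40 — the shortest possible round trip.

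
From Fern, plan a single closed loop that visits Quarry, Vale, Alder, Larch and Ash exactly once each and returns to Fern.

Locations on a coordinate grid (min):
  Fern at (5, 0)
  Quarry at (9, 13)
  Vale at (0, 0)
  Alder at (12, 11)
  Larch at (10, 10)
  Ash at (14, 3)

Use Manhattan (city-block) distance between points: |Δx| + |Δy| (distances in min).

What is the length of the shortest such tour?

Fern→Quarry→Vale→Alder→Larch→Ash→Fern: 17+22+23+3+11+12 = 88
Fern→Quarry→Vale→Alder→Ash→Larch→Fern: 17+22+23+10+11+15 = 98
Fern→Quarry→Vale→Larch→Alder→Ash→Fern: 17+22+20+3+10+12 = 84
Fern→Quarry→Vale→Larch→Ash→Alder→Fern: 17+22+20+11+10+18 = 98
Fern→Quarry→Vale→Ash→Alder→Larch→Fern: 17+22+17+10+3+15 = 84
Fern→Quarry→Vale→Ash→Larch→Alder→Fern: 17+22+17+11+3+18 = 88
Fern→Quarry→Alder→Vale→Larch→Ash→Fern: 17+5+23+20+11+12 = 88
Fern→Quarry→Alder→Vale→Ash→Larch→Fern: 17+5+23+17+11+15 = 88
Fern→Quarry→Alder→Larch→Vale→Ash→Fern: 17+5+3+20+17+12 = 74
Fern→Quarry→Alder→Larch→Ash→Vale→Fern: 17+5+3+11+17+5 = 58
Fern→Quarry→Alder→Ash→Vale→Larch→Fern: 17+5+10+17+20+15 = 84
Fern→Quarry→Alder→Ash→Larch→Vale→Fern: 17+5+10+11+20+5 = 68
Fern→Quarry→Larch→Vale→Alder→Ash→Fern: 17+4+20+23+10+12 = 86
Fern→Quarry→Larch→Vale→Ash→Alder→Fern: 17+4+20+17+10+18 = 86
… (46 more)
Fern→Quarry→Larch→Alder→Ash→Vale→Fern: 17+4+3+10+17+5 = 56  ← best
The minimum is 56.
One optimal route: Fern → Quarry → Larch → Alder → Ash → Vale → Fern (or its reverse).

56 min — the shortest possible round trip.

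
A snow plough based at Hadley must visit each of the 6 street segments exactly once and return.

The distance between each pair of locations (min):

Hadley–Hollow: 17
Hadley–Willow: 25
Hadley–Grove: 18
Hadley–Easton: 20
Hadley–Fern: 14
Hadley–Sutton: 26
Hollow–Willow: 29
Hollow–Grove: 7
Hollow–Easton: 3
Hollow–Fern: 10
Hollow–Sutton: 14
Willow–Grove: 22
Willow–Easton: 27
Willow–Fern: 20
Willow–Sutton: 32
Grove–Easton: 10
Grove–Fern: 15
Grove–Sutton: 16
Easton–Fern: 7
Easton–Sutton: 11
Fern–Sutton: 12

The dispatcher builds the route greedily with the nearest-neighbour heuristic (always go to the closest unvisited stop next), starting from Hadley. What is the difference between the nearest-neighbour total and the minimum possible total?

10 min longer than the optimal tour.

Hadley: Fern=14, Hollow=17, Grove=18, Easton=20, Willow=25, Sutton=26 ⇒ Fern
Fern: Easton=7, Hollow=10, Sutton=12, Grove=15, Willow=20 ⇒ Easton
Easton: Hollow=3, Grove=10, Sutton=11, Willow=27 ⇒ Hollow
Hollow: Grove=7, Sutton=14, Willow=29 ⇒ Grove
Grove: Sutton=16, Willow=22 ⇒ Sutton
Sutton: Willow=32 ⇒ Willow
NN route Hadley → Fern → Easton → Hollow → Grove → Sutton → Willow → Hadley costs 104.
Optimal: Hadley → Willow → Grove → Hollow → Easton → Sutton → Fern → Hadley costs 94 (by enumerating all 360 distinct tours).
Excess = 104 − 94 = 10.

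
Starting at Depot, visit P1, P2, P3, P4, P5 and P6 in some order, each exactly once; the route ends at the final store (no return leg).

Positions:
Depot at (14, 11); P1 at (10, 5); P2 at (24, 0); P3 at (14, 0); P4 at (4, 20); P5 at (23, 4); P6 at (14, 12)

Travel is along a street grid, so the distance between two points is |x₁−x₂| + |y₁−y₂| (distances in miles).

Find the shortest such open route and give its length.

Shortest open route: 63 miles.

There are 6! = 720 possible orderings.
Depot - P1 - P2 - P3 - P4 - P5 - P6: 10+19+10+30+35+17 = 121
Depot - P1 - P2 - P3 - P4 - P6 - P5: 10+19+10+30+18+17 = 104
Depot - P1 - P2 - P3 - P5 - P4 - P6: 10+19+10+13+35+18 = 105
Depot - P1 - P2 - P3 - P5 - P6 - P4: 10+19+10+13+17+18 = 87
Depot - P1 - P2 - P3 - P6 - P4 - P5: 10+19+10+12+18+35 = 104
Depot - P1 - P2 - P3 - P6 - P5 - P4: 10+19+10+12+17+35 = 103
Depot - P1 - P2 - P4 - P3 - P5 - P6: 10+19+40+30+13+17 = 129
Depot - P1 - P2 - P4 - P3 - P6 - P5: 10+19+40+30+12+17 = 128
… (712 more)
Depot - P6 - P3 - P2 - P5 - P1 - P4: 1+12+10+5+14+21 = 63  ← best
The minimum is 63.
One shortest path: Depot → P6 → P3 → P2 → P5 → P1 → P4.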